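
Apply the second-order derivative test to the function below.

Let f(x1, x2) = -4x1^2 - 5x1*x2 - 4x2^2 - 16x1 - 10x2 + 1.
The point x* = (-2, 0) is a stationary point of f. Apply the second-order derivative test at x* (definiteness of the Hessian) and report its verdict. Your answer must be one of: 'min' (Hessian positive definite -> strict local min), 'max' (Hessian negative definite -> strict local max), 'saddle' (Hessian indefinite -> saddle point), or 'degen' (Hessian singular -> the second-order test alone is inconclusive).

Compute the Hessian H = grad^2 f:
  H = [[-8, -5], [-5, -8]]
Verify stationarity: grad f(x*) = H x* + g = (0, 0).
Eigenvalues of H: -13, -3.
Both eigenvalues < 0, so H is negative definite -> x* is a strict local max.

max


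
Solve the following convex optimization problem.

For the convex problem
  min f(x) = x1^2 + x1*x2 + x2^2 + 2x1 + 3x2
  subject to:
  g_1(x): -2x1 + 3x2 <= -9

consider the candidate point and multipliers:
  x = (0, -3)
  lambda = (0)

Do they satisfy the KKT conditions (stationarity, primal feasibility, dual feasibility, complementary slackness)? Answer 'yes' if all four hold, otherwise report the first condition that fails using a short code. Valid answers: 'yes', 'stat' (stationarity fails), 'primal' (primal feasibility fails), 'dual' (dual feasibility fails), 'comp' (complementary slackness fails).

Gradient of f: grad f(x) = Q x + c = (-1, -3)
Constraint values g_i(x) = a_i^T x - b_i:
  g_1((0, -3)) = 0
Stationarity residual: grad f(x) + sum_i lambda_i a_i = (-1, -3)
  -> stationarity FAILS
Primal feasibility (all g_i <= 0): OK
Dual feasibility (all lambda_i >= 0): OK
Complementary slackness (lambda_i * g_i(x) = 0 for all i): OK

Verdict: the first failing condition is stationarity -> stat.

stat


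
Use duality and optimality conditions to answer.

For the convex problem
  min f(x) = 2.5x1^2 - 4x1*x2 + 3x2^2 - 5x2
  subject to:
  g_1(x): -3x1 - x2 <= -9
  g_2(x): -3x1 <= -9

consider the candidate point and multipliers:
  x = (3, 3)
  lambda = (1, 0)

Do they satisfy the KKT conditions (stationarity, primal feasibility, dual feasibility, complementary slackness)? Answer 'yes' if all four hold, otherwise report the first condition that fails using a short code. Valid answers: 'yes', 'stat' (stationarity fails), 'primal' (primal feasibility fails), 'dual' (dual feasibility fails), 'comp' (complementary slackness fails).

Gradient of f: grad f(x) = Q x + c = (3, 1)
Constraint values g_i(x) = a_i^T x - b_i:
  g_1((3, 3)) = -3
  g_2((3, 3)) = 0
Stationarity residual: grad f(x) + sum_i lambda_i a_i = (0, 0)
  -> stationarity OK
Primal feasibility (all g_i <= 0): OK
Dual feasibility (all lambda_i >= 0): OK
Complementary slackness (lambda_i * g_i(x) = 0 for all i): FAILS

Verdict: the first failing condition is complementary_slackness -> comp.

comp


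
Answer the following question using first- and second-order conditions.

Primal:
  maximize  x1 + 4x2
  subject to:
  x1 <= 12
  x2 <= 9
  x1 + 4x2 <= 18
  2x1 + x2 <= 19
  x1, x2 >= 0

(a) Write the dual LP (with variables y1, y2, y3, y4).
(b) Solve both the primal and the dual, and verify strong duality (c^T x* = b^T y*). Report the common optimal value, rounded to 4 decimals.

The standard primal-dual pair for 'max c^T x s.t. A x <= b, x >= 0' is:
  Dual:  min b^T y  s.t.  A^T y >= c,  y >= 0.

So the dual LP is:
  minimize  12y1 + 9y2 + 18y3 + 19y4
  subject to:
    y1 + y3 + 2y4 >= 1
    y2 + 4y3 + y4 >= 4
    y1, y2, y3, y4 >= 0

Solving the primal: x* = (8.2857, 2.4286).
  primal value c^T x* = 18.
Solving the dual: y* = (0, 0, 1, 0).
  dual value b^T y* = 18.
Strong duality: c^T x* = b^T y*. Confirmed.

18


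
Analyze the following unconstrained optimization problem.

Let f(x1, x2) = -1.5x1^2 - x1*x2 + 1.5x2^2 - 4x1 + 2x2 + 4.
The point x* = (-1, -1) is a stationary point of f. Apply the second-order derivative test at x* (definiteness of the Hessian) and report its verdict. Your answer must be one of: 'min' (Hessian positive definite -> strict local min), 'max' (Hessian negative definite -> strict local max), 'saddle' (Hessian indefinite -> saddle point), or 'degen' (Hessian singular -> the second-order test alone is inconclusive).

Compute the Hessian H = grad^2 f:
  H = [[-3, -1], [-1, 3]]
Verify stationarity: grad f(x*) = H x* + g = (0, 0).
Eigenvalues of H: -3.1623, 3.1623.
Eigenvalues have mixed signs, so H is indefinite -> x* is a saddle point.

saddle


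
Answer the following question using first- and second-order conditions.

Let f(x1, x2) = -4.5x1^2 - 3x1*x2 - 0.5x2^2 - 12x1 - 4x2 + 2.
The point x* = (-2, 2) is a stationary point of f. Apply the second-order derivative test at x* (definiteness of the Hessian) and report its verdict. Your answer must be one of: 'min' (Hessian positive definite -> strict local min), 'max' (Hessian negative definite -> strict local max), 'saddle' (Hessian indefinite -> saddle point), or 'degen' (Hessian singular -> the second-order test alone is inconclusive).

Compute the Hessian H = grad^2 f:
  H = [[-9, -3], [-3, -1]]
Verify stationarity: grad f(x*) = H x* + g = (0, 0).
Eigenvalues of H: -10, 0.
H has a zero eigenvalue (singular; negative semidefinite but not definite), so H is neither positive definite, negative definite, nor indefinite. The second-order test alone is inconclusive -> degen.
(Indeed, f is constant along the null direction of H through x*, so x* is not a strict local extremum.)

degen


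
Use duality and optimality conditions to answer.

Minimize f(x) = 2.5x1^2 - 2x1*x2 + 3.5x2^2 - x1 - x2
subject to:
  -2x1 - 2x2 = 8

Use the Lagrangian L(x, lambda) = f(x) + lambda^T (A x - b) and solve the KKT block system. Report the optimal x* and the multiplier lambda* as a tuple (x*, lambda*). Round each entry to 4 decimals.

Form the Lagrangian:
  L(x, lambda) = (1/2) x^T Q x + c^T x + lambda^T (A x - b)
Stationarity (grad_x L = 0): Q x + c + A^T lambda = 0.
Primal feasibility: A x = b.

This gives the KKT block system:
  [ Q   A^T ] [ x     ]   [-c ]
  [ A    0  ] [ lambda ] = [ b ]

Solving the linear system:
  x*      = (-2.25, -1.75)
  lambda* = (-4.375)
  f(x*)   = 19.5

x* = (-2.25, -1.75), lambda* = (-4.375)


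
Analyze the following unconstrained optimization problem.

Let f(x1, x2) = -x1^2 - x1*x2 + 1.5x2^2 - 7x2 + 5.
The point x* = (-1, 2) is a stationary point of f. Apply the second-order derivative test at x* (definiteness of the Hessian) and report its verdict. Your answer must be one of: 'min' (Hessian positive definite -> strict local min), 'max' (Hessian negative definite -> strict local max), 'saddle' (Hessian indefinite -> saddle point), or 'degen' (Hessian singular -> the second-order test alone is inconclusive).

Compute the Hessian H = grad^2 f:
  H = [[-2, -1], [-1, 3]]
Verify stationarity: grad f(x*) = H x* + g = (0, 0).
Eigenvalues of H: -2.1926, 3.1926.
Eigenvalues have mixed signs, so H is indefinite -> x* is a saddle point.

saddle


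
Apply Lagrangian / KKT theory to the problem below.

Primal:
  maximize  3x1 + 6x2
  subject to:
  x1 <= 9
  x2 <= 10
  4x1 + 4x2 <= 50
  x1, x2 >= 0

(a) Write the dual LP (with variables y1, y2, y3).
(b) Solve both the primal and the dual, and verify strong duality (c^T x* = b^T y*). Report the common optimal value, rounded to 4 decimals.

The standard primal-dual pair for 'max c^T x s.t. A x <= b, x >= 0' is:
  Dual:  min b^T y  s.t.  A^T y >= c,  y >= 0.

So the dual LP is:
  minimize  9y1 + 10y2 + 50y3
  subject to:
    y1 + 4y3 >= 3
    y2 + 4y3 >= 6
    y1, y2, y3 >= 0

Solving the primal: x* = (2.5, 10).
  primal value c^T x* = 67.5.
Solving the dual: y* = (0, 3, 0.75).
  dual value b^T y* = 67.5.
Strong duality: c^T x* = b^T y*. Confirmed.

67.5


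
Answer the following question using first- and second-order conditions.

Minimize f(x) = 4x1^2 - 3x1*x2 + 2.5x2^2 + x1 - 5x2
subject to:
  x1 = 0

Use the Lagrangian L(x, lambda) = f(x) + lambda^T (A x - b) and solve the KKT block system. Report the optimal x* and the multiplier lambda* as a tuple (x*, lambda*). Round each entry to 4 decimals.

Form the Lagrangian:
  L(x, lambda) = (1/2) x^T Q x + c^T x + lambda^T (A x - b)
Stationarity (grad_x L = 0): Q x + c + A^T lambda = 0.
Primal feasibility: A x = b.

This gives the KKT block system:
  [ Q   A^T ] [ x     ]   [-c ]
  [ A    0  ] [ lambda ] = [ b ]

Solving the linear system:
  x*      = (0, 1)
  lambda* = (2)
  f(x*)   = -2.5

x* = (0, 1), lambda* = (2)


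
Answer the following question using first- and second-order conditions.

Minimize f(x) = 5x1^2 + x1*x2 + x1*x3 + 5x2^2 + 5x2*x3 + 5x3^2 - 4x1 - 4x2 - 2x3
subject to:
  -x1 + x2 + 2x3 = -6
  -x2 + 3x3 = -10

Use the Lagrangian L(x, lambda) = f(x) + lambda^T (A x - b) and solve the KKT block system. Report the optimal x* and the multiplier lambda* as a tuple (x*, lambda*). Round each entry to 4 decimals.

Form the Lagrangian:
  L(x, lambda) = (1/2) x^T Q x + c^T x + lambda^T (A x - b)
Stationarity (grad_x L = 0): Q x + c + A^T lambda = 0.
Primal feasibility: A x = b.

This gives the KKT block system:
  [ Q   A^T ] [ x     ]   [-c ]
  [ A    0  ] [ lambda ] = [ b ]

Solving the linear system:
  x*      = (1.3571, 1.2143, -2.9286)
  lambda* = (7.8571, 2.7143)
  f(x*)   = 34.9286

x* = (1.3571, 1.2143, -2.9286), lambda* = (7.8571, 2.7143)


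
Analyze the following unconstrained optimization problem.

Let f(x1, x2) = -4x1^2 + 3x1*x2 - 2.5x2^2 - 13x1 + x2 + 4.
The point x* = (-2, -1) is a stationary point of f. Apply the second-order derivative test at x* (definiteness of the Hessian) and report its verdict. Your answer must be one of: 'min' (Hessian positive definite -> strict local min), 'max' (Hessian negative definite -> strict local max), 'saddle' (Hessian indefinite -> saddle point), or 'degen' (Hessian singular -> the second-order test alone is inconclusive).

Compute the Hessian H = grad^2 f:
  H = [[-8, 3], [3, -5]]
Verify stationarity: grad f(x*) = H x* + g = (0, 0).
Eigenvalues of H: -9.8541, -3.1459.
Both eigenvalues < 0, so H is negative definite -> x* is a strict local max.

max


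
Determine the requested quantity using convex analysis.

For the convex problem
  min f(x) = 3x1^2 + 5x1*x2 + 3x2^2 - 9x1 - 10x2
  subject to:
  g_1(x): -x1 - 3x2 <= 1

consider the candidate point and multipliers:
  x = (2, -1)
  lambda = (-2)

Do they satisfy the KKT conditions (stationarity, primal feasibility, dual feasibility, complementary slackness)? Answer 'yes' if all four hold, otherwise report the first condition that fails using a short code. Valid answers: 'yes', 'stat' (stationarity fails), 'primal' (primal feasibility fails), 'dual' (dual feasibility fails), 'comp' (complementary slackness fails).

Gradient of f: grad f(x) = Q x + c = (-2, -6)
Constraint values g_i(x) = a_i^T x - b_i:
  g_1((2, -1)) = 0
Stationarity residual: grad f(x) + sum_i lambda_i a_i = (0, 0)
  -> stationarity OK
Primal feasibility (all g_i <= 0): OK
Dual feasibility (all lambda_i >= 0): FAILS
Complementary slackness (lambda_i * g_i(x) = 0 for all i): OK

Verdict: the first failing condition is dual_feasibility -> dual.

dual


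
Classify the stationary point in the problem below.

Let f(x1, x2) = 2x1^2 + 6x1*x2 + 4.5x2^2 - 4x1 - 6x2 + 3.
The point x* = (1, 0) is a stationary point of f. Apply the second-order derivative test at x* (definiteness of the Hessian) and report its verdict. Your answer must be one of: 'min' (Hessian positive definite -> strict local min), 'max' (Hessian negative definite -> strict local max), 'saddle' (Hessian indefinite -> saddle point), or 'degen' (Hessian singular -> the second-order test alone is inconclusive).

Compute the Hessian H = grad^2 f:
  H = [[4, 6], [6, 9]]
Verify stationarity: grad f(x*) = H x* + g = (0, 0).
Eigenvalues of H: 0, 13.
H has a zero eigenvalue (singular; positive semidefinite but not definite), so H is neither positive definite, negative definite, nor indefinite. The second-order test alone is inconclusive -> degen.
(Indeed, f is constant along the null direction of H through x*, so x* is not a strict local extremum.)

degen


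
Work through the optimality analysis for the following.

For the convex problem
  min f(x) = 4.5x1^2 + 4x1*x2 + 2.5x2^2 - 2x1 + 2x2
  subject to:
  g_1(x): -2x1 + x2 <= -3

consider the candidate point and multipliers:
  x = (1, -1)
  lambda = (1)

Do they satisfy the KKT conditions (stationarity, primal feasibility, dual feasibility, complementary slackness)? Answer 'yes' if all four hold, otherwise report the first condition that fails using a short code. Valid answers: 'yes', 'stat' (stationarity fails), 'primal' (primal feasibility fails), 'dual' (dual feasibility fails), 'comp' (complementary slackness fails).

Gradient of f: grad f(x) = Q x + c = (3, 1)
Constraint values g_i(x) = a_i^T x - b_i:
  g_1((1, -1)) = 0
Stationarity residual: grad f(x) + sum_i lambda_i a_i = (1, 2)
  -> stationarity FAILS
Primal feasibility (all g_i <= 0): OK
Dual feasibility (all lambda_i >= 0): OK
Complementary slackness (lambda_i * g_i(x) = 0 for all i): OK

Verdict: the first failing condition is stationarity -> stat.

stat


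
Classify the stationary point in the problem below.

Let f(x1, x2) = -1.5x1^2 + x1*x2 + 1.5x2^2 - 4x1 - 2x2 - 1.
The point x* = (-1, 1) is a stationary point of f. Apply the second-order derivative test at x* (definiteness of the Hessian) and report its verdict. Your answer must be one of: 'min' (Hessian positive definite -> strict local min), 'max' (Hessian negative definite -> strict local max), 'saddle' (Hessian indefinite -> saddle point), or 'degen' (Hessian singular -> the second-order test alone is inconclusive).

Compute the Hessian H = grad^2 f:
  H = [[-3, 1], [1, 3]]
Verify stationarity: grad f(x*) = H x* + g = (0, 0).
Eigenvalues of H: -3.1623, 3.1623.
Eigenvalues have mixed signs, so H is indefinite -> x* is a saddle point.

saddle


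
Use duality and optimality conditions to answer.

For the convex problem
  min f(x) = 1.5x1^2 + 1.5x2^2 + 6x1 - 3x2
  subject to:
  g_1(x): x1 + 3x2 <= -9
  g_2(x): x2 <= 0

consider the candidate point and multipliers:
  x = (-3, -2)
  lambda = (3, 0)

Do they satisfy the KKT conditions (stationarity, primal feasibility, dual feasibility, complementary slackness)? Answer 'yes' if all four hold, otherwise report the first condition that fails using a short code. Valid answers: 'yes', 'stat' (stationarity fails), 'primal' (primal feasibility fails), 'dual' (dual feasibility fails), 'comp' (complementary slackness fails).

Gradient of f: grad f(x) = Q x + c = (-3, -9)
Constraint values g_i(x) = a_i^T x - b_i:
  g_1((-3, -2)) = 0
  g_2((-3, -2)) = -2
Stationarity residual: grad f(x) + sum_i lambda_i a_i = (0, 0)
  -> stationarity OK
Primal feasibility (all g_i <= 0): OK
Dual feasibility (all lambda_i >= 0): OK
Complementary slackness (lambda_i * g_i(x) = 0 for all i): OK

Verdict: yes, KKT holds.

yes


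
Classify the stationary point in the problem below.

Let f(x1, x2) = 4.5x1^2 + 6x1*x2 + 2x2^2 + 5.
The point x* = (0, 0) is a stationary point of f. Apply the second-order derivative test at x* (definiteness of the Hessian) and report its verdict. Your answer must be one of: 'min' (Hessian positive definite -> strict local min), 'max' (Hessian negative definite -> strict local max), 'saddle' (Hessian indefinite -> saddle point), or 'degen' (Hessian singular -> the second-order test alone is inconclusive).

Compute the Hessian H = grad^2 f:
  H = [[9, 6], [6, 4]]
Verify stationarity: grad f(x*) = H x* + g = (0, 0).
Eigenvalues of H: 0, 13.
H has a zero eigenvalue (singular; positive semidefinite but not definite), so H is neither positive definite, negative definite, nor indefinite. The second-order test alone is inconclusive -> degen.
(Indeed, f is constant along the null direction of H through x*, so x* is not a strict local extremum.)

degen


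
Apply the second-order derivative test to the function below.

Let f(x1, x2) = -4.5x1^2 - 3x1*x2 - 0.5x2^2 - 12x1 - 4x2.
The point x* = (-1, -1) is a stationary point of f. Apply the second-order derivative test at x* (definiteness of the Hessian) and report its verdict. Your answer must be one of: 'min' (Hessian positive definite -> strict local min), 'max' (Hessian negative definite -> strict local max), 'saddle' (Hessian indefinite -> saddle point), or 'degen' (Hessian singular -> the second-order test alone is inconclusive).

Compute the Hessian H = grad^2 f:
  H = [[-9, -3], [-3, -1]]
Verify stationarity: grad f(x*) = H x* + g = (0, 0).
Eigenvalues of H: -10, 0.
H has a zero eigenvalue (singular; negative semidefinite but not definite), so H is neither positive definite, negative definite, nor indefinite. The second-order test alone is inconclusive -> degen.
(Indeed, f is constant along the null direction of H through x*, so x* is not a strict local extremum.)

degen


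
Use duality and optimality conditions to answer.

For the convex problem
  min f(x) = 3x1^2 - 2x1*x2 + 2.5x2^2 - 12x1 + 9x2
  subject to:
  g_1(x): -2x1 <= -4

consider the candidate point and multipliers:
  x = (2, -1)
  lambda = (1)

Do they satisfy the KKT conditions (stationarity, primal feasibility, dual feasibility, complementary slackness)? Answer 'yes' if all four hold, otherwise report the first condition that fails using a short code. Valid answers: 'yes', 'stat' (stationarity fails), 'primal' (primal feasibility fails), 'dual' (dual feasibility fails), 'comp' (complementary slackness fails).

Gradient of f: grad f(x) = Q x + c = (2, 0)
Constraint values g_i(x) = a_i^T x - b_i:
  g_1((2, -1)) = 0
Stationarity residual: grad f(x) + sum_i lambda_i a_i = (0, 0)
  -> stationarity OK
Primal feasibility (all g_i <= 0): OK
Dual feasibility (all lambda_i >= 0): OK
Complementary slackness (lambda_i * g_i(x) = 0 for all i): OK

Verdict: yes, KKT holds.

yes


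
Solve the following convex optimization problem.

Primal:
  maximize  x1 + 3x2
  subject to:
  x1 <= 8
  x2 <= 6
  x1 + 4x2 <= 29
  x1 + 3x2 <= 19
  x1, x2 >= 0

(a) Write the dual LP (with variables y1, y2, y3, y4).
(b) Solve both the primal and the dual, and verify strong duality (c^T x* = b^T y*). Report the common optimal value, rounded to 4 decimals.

The standard primal-dual pair for 'max c^T x s.t. A x <= b, x >= 0' is:
  Dual:  min b^T y  s.t.  A^T y >= c,  y >= 0.

So the dual LP is:
  minimize  8y1 + 6y2 + 29y3 + 19y4
  subject to:
    y1 + y3 + y4 >= 1
    y2 + 4y3 + 3y4 >= 3
    y1, y2, y3, y4 >= 0

Solving the primal: x* = (8, 3.6667).
  primal value c^T x* = 19.
Solving the dual: y* = (0, 0, 0, 1).
  dual value b^T y* = 19.
Strong duality: c^T x* = b^T y*. Confirmed.

19


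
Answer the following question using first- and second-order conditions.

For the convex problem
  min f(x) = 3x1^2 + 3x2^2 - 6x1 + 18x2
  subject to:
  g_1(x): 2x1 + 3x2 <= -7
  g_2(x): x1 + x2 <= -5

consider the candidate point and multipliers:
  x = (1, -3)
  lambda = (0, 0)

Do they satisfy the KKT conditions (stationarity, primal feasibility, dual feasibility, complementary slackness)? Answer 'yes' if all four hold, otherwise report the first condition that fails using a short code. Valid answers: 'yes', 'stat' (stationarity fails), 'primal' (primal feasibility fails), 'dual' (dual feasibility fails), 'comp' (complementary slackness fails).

Gradient of f: grad f(x) = Q x + c = (0, 0)
Constraint values g_i(x) = a_i^T x - b_i:
  g_1((1, -3)) = 0
  g_2((1, -3)) = 3
Stationarity residual: grad f(x) + sum_i lambda_i a_i = (0, 0)
  -> stationarity OK
Primal feasibility (all g_i <= 0): FAILS
Dual feasibility (all lambda_i >= 0): OK
Complementary slackness (lambda_i * g_i(x) = 0 for all i): OK

Verdict: the first failing condition is primal_feasibility -> primal.

primal


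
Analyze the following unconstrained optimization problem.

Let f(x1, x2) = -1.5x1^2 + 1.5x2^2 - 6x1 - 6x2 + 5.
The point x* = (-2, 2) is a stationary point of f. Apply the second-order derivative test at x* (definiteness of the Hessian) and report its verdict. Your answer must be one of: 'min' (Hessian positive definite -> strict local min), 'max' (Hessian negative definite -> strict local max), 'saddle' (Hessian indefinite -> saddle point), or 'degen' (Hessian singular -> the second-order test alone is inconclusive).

Compute the Hessian H = grad^2 f:
  H = [[-3, 0], [0, 3]]
Verify stationarity: grad f(x*) = H x* + g = (0, 0).
Eigenvalues of H: -3, 3.
Eigenvalues have mixed signs, so H is indefinite -> x* is a saddle point.

saddle


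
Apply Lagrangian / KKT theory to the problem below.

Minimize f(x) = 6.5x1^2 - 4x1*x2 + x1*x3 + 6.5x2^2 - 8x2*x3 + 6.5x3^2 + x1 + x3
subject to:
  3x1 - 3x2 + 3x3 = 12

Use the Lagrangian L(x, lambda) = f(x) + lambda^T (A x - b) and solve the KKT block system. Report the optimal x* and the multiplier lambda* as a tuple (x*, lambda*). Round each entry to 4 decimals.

Form the Lagrangian:
  L(x, lambda) = (1/2) x^T Q x + c^T x + lambda^T (A x - b)
Stationarity (grad_x L = 0): Q x + c + A^T lambda = 0.
Primal feasibility: A x = b.

This gives the KKT block system:
  [ Q   A^T ] [ x     ]   [-c ]
  [ A    0  ] [ lambda ] = [ b ]

Solving the linear system:
  x*      = (1.7727, -0.6818, 1.5455)
  lambda* = (-9.4394)
  f(x*)   = 58.2955

x* = (1.7727, -0.6818, 1.5455), lambda* = (-9.4394)


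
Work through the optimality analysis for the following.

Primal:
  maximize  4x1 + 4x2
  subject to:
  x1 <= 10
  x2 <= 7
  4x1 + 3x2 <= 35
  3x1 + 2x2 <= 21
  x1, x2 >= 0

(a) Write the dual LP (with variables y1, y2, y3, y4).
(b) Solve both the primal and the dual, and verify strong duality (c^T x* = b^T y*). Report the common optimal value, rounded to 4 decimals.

The standard primal-dual pair for 'max c^T x s.t. A x <= b, x >= 0' is:
  Dual:  min b^T y  s.t.  A^T y >= c,  y >= 0.

So the dual LP is:
  minimize  10y1 + 7y2 + 35y3 + 21y4
  subject to:
    y1 + 4y3 + 3y4 >= 4
    y2 + 3y3 + 2y4 >= 4
    y1, y2, y3, y4 >= 0

Solving the primal: x* = (2.3333, 7).
  primal value c^T x* = 37.3333.
Solving the dual: y* = (0, 1.3333, 0, 1.3333).
  dual value b^T y* = 37.3333.
Strong duality: c^T x* = b^T y*. Confirmed.

37.3333


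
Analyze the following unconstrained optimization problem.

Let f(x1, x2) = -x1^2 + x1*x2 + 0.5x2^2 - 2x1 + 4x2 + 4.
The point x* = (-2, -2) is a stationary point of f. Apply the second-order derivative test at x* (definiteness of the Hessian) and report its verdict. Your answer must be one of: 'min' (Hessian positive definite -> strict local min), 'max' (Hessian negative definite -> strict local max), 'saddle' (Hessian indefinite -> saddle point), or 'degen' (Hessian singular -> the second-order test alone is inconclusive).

Compute the Hessian H = grad^2 f:
  H = [[-2, 1], [1, 1]]
Verify stationarity: grad f(x*) = H x* + g = (0, 0).
Eigenvalues of H: -2.3028, 1.3028.
Eigenvalues have mixed signs, so H is indefinite -> x* is a saddle point.

saddle


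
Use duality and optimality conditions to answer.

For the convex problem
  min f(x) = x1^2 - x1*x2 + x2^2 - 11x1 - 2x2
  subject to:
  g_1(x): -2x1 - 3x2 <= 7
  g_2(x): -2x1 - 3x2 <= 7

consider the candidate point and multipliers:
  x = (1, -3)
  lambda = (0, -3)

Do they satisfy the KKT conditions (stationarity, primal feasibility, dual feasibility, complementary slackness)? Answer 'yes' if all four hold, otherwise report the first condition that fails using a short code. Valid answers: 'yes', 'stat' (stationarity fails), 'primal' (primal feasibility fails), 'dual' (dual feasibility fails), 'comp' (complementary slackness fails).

Gradient of f: grad f(x) = Q x + c = (-6, -9)
Constraint values g_i(x) = a_i^T x - b_i:
  g_1((1, -3)) = 0
  g_2((1, -3)) = 0
Stationarity residual: grad f(x) + sum_i lambda_i a_i = (0, 0)
  -> stationarity OK
Primal feasibility (all g_i <= 0): OK
Dual feasibility (all lambda_i >= 0): FAILS
Complementary slackness (lambda_i * g_i(x) = 0 for all i): OK

Verdict: the first failing condition is dual_feasibility -> dual.

dual


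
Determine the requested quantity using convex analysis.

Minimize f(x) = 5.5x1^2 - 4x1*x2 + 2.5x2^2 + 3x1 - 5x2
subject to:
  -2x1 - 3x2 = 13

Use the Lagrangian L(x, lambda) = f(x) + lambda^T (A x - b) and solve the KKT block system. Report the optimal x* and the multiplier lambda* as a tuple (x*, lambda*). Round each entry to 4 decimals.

Form the Lagrangian:
  L(x, lambda) = (1/2) x^T Q x + c^T x + lambda^T (A x - b)
Stationarity (grad_x L = 0): Q x + c + A^T lambda = 0.
Primal feasibility: A x = b.

This gives the KKT block system:
  [ Q   A^T ] [ x     ]   [-c ]
  [ A    0  ] [ lambda ] = [ b ]

Solving the linear system:
  x*      = (-2.0539, -2.9641)
  lambda* = (-3.8683)
  f(x*)   = 29.4731

x* = (-2.0539, -2.9641), lambda* = (-3.8683)


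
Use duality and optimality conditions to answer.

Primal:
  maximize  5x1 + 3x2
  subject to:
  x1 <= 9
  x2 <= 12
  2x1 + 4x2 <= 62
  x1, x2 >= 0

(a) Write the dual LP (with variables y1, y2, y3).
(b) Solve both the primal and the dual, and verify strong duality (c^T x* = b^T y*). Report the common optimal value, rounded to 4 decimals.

The standard primal-dual pair for 'max c^T x s.t. A x <= b, x >= 0' is:
  Dual:  min b^T y  s.t.  A^T y >= c,  y >= 0.

So the dual LP is:
  minimize  9y1 + 12y2 + 62y3
  subject to:
    y1 + 2y3 >= 5
    y2 + 4y3 >= 3
    y1, y2, y3 >= 0

Solving the primal: x* = (9, 11).
  primal value c^T x* = 78.
Solving the dual: y* = (3.5, 0, 0.75).
  dual value b^T y* = 78.
Strong duality: c^T x* = b^T y*. Confirmed.

78


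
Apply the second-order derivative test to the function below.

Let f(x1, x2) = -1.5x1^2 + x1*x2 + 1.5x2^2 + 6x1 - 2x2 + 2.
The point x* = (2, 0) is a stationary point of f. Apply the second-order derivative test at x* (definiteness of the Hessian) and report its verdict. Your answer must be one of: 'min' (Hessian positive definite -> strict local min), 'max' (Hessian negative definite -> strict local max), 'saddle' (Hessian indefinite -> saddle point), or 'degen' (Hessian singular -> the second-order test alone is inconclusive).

Compute the Hessian H = grad^2 f:
  H = [[-3, 1], [1, 3]]
Verify stationarity: grad f(x*) = H x* + g = (0, 0).
Eigenvalues of H: -3.1623, 3.1623.
Eigenvalues have mixed signs, so H is indefinite -> x* is a saddle point.

saddle


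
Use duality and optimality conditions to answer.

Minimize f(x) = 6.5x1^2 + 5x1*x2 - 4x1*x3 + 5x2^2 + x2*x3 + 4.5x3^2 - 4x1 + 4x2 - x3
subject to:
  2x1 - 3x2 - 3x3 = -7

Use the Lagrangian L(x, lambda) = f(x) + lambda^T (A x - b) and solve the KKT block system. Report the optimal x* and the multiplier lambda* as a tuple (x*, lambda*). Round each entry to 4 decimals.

Form the Lagrangian:
  L(x, lambda) = (1/2) x^T Q x + c^T x + lambda^T (A x - b)
Stationarity (grad_x L = 0): Q x + c + A^T lambda = 0.
Primal feasibility: A x = b.

This gives the KKT block system:
  [ Q   A^T ] [ x     ]   [-c ]
  [ A    0  ] [ lambda ] = [ b ]

Solving the linear system:
  x*      = (-0.271, 0.8624, 1.2903)
  lambda* = (4.1863)
  f(x*)   = 16.2737

x* = (-0.271, 0.8624, 1.2903), lambda* = (4.1863)


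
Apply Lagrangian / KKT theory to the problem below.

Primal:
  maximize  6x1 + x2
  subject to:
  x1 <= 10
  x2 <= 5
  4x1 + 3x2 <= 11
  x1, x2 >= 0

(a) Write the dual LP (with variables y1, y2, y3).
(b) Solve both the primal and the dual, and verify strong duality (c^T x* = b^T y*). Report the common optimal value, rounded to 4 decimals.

The standard primal-dual pair for 'max c^T x s.t. A x <= b, x >= 0' is:
  Dual:  min b^T y  s.t.  A^T y >= c,  y >= 0.

So the dual LP is:
  minimize  10y1 + 5y2 + 11y3
  subject to:
    y1 + 4y3 >= 6
    y2 + 3y3 >= 1
    y1, y2, y3 >= 0

Solving the primal: x* = (2.75, 0).
  primal value c^T x* = 16.5.
Solving the dual: y* = (0, 0, 1.5).
  dual value b^T y* = 16.5.
Strong duality: c^T x* = b^T y*. Confirmed.

16.5


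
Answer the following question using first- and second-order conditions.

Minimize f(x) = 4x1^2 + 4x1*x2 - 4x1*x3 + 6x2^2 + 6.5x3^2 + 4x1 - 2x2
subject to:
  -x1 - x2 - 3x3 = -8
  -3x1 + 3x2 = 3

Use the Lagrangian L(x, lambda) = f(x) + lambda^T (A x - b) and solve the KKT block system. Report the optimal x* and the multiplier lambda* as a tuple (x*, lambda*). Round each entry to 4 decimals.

Form the Lagrangian:
  L(x, lambda) = (1/2) x^T Q x + c^T x + lambda^T (A x - b)
Stationarity (grad_x L = 0): Q x + c + A^T lambda = 0.
Primal feasibility: A x = b.

This gives the KKT block system:
  [ Q   A^T ] [ x     ]   [-c ]
  [ A    0  ] [ lambda ] = [ b ]

Solving the linear system:
  x*      = (0.2955, 1.2955, 2.1364)
  lambda* = (8.8636, -1.9545)
  f(x*)   = 37.6818

x* = (0.2955, 1.2955, 2.1364), lambda* = (8.8636, -1.9545)


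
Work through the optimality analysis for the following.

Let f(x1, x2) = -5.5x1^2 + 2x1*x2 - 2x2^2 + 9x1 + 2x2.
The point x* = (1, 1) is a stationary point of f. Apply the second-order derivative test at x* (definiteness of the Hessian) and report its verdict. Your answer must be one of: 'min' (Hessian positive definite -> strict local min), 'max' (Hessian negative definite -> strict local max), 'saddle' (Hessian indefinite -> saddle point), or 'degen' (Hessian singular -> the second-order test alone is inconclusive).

Compute the Hessian H = grad^2 f:
  H = [[-11, 2], [2, -4]]
Verify stationarity: grad f(x*) = H x* + g = (0, 0).
Eigenvalues of H: -11.5311, -3.4689.
Both eigenvalues < 0, so H is negative definite -> x* is a strict local max.

max


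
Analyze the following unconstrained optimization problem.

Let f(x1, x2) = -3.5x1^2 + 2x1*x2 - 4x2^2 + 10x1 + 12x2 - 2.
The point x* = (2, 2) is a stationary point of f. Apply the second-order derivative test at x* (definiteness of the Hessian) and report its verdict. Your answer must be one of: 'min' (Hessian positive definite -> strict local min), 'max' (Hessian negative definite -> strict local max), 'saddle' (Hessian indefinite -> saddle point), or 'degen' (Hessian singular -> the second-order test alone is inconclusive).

Compute the Hessian H = grad^2 f:
  H = [[-7, 2], [2, -8]]
Verify stationarity: grad f(x*) = H x* + g = (0, 0).
Eigenvalues of H: -9.5616, -5.4384.
Both eigenvalues < 0, so H is negative definite -> x* is a strict local max.

max


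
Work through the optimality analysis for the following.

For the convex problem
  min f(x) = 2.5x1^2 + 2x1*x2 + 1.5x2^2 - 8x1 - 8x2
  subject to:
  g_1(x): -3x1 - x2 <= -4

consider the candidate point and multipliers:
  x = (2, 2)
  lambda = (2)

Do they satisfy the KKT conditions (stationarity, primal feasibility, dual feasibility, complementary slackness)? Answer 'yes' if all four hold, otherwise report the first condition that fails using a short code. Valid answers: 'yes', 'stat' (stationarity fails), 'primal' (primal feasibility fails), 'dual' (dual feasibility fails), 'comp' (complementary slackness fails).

Gradient of f: grad f(x) = Q x + c = (6, 2)
Constraint values g_i(x) = a_i^T x - b_i:
  g_1((2, 2)) = -4
Stationarity residual: grad f(x) + sum_i lambda_i a_i = (0, 0)
  -> stationarity OK
Primal feasibility (all g_i <= 0): OK
Dual feasibility (all lambda_i >= 0): OK
Complementary slackness (lambda_i * g_i(x) = 0 for all i): FAILS

Verdict: the first failing condition is complementary_slackness -> comp.

comp


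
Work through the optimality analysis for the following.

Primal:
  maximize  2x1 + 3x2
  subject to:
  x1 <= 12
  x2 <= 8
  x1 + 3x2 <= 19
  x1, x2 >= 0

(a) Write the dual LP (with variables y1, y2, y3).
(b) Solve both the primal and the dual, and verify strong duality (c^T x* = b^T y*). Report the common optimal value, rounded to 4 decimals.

The standard primal-dual pair for 'max c^T x s.t. A x <= b, x >= 0' is:
  Dual:  min b^T y  s.t.  A^T y >= c,  y >= 0.

So the dual LP is:
  minimize  12y1 + 8y2 + 19y3
  subject to:
    y1 + y3 >= 2
    y2 + 3y3 >= 3
    y1, y2, y3 >= 0

Solving the primal: x* = (12, 2.3333).
  primal value c^T x* = 31.
Solving the dual: y* = (1, 0, 1).
  dual value b^T y* = 31.
Strong duality: c^T x* = b^T y*. Confirmed.

31


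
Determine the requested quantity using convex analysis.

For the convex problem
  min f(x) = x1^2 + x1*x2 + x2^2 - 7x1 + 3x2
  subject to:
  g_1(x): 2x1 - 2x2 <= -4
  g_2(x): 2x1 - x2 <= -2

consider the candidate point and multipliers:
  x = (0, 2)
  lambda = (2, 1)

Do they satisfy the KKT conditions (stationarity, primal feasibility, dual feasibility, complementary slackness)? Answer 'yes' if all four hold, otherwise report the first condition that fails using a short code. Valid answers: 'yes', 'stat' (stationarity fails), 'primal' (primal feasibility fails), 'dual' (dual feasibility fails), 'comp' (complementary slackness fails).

Gradient of f: grad f(x) = Q x + c = (-5, 7)
Constraint values g_i(x) = a_i^T x - b_i:
  g_1((0, 2)) = 0
  g_2((0, 2)) = 0
Stationarity residual: grad f(x) + sum_i lambda_i a_i = (1, 2)
  -> stationarity FAILS
Primal feasibility (all g_i <= 0): OK
Dual feasibility (all lambda_i >= 0): OK
Complementary slackness (lambda_i * g_i(x) = 0 for all i): OK

Verdict: the first failing condition is stationarity -> stat.

stat


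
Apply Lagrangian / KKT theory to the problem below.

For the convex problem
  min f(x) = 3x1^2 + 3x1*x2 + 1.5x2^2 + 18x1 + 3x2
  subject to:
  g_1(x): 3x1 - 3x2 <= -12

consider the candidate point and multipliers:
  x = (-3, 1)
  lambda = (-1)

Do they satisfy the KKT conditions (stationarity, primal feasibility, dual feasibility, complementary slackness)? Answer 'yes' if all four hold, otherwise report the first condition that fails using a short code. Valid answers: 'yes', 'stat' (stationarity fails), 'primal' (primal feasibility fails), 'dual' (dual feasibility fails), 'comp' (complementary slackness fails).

Gradient of f: grad f(x) = Q x + c = (3, -3)
Constraint values g_i(x) = a_i^T x - b_i:
  g_1((-3, 1)) = 0
Stationarity residual: grad f(x) + sum_i lambda_i a_i = (0, 0)
  -> stationarity OK
Primal feasibility (all g_i <= 0): OK
Dual feasibility (all lambda_i >= 0): FAILS
Complementary slackness (lambda_i * g_i(x) = 0 for all i): OK

Verdict: the first failing condition is dual_feasibility -> dual.

dual


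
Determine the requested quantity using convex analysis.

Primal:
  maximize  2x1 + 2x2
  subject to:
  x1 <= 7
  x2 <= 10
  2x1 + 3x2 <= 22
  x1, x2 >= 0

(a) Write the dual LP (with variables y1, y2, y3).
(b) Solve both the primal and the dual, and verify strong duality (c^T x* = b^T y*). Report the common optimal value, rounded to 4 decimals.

The standard primal-dual pair for 'max c^T x s.t. A x <= b, x >= 0' is:
  Dual:  min b^T y  s.t.  A^T y >= c,  y >= 0.

So the dual LP is:
  minimize  7y1 + 10y2 + 22y3
  subject to:
    y1 + 2y3 >= 2
    y2 + 3y3 >= 2
    y1, y2, y3 >= 0

Solving the primal: x* = (7, 2.6667).
  primal value c^T x* = 19.3333.
Solving the dual: y* = (0.6667, 0, 0.6667).
  dual value b^T y* = 19.3333.
Strong duality: c^T x* = b^T y*. Confirmed.

19.3333


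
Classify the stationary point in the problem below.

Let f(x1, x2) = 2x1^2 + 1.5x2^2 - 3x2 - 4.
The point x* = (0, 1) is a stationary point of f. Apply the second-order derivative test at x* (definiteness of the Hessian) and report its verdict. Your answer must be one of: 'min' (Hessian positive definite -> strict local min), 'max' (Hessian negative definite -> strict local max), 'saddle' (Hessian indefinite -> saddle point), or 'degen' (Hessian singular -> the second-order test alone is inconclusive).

Compute the Hessian H = grad^2 f:
  H = [[4, 0], [0, 3]]
Verify stationarity: grad f(x*) = H x* + g = (0, 0).
Eigenvalues of H: 3, 4.
Both eigenvalues > 0, so H is positive definite -> x* is a strict local min.

min


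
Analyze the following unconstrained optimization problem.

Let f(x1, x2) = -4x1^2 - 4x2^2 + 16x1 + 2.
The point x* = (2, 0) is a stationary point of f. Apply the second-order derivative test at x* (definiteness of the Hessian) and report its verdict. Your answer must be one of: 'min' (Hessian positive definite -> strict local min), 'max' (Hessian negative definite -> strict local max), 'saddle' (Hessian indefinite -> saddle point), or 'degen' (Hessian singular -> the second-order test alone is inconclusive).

Compute the Hessian H = grad^2 f:
  H = [[-8, 0], [0, -8]]
Verify stationarity: grad f(x*) = H x* + g = (0, 0).
Eigenvalues of H: -8, -8.
Both eigenvalues < 0, so H is negative definite -> x* is a strict local max.

max


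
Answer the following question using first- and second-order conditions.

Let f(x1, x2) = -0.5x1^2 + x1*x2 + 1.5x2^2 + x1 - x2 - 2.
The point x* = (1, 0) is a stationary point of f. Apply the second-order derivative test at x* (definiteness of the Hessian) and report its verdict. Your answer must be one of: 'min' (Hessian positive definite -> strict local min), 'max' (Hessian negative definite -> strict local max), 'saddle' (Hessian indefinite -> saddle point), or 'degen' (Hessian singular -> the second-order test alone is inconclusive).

Compute the Hessian H = grad^2 f:
  H = [[-1, 1], [1, 3]]
Verify stationarity: grad f(x*) = H x* + g = (0, 0).
Eigenvalues of H: -1.2361, 3.2361.
Eigenvalues have mixed signs, so H is indefinite -> x* is a saddle point.

saddle


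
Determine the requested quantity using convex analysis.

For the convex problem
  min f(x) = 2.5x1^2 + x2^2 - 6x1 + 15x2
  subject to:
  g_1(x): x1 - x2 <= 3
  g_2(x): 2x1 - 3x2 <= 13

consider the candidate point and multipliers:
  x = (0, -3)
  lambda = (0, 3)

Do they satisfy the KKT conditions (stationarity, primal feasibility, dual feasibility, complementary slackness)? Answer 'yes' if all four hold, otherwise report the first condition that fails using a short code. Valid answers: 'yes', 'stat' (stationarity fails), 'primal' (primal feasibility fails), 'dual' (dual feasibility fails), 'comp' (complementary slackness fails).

Gradient of f: grad f(x) = Q x + c = (-6, 9)
Constraint values g_i(x) = a_i^T x - b_i:
  g_1((0, -3)) = 0
  g_2((0, -3)) = -4
Stationarity residual: grad f(x) + sum_i lambda_i a_i = (0, 0)
  -> stationarity OK
Primal feasibility (all g_i <= 0): OK
Dual feasibility (all lambda_i >= 0): OK
Complementary slackness (lambda_i * g_i(x) = 0 for all i): FAILS

Verdict: the first failing condition is complementary_slackness -> comp.

comp


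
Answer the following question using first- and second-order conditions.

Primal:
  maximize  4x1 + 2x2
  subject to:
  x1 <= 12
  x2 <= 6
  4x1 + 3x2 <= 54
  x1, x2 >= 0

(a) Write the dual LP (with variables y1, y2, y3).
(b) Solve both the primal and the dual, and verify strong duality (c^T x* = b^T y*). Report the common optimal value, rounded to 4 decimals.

The standard primal-dual pair for 'max c^T x s.t. A x <= b, x >= 0' is:
  Dual:  min b^T y  s.t.  A^T y >= c,  y >= 0.

So the dual LP is:
  minimize  12y1 + 6y2 + 54y3
  subject to:
    y1 + 4y3 >= 4
    y2 + 3y3 >= 2
    y1, y2, y3 >= 0

Solving the primal: x* = (12, 2).
  primal value c^T x* = 52.
Solving the dual: y* = (1.3333, 0, 0.6667).
  dual value b^T y* = 52.
Strong duality: c^T x* = b^T y*. Confirmed.

52


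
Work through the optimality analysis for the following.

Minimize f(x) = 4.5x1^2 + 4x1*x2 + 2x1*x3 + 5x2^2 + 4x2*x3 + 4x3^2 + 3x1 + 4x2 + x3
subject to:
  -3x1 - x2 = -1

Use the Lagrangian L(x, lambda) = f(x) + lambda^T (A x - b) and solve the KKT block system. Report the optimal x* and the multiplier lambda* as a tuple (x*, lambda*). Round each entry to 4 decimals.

Form the Lagrangian:
  L(x, lambda) = (1/2) x^T Q x + c^T x + lambda^T (A x - b)
Stationarity (grad_x L = 0): Q x + c + A^T lambda = 0.
Primal feasibility: A x = b.

This gives the KKT block system:
  [ Q   A^T ] [ x     ]   [-c ]
  [ A    0  ] [ lambda ] = [ b ]

Solving the linear system:
  x*      = (0.46, -0.38, -0.05)
  lambda* = (1.84)
  f(x*)   = 0.825

x* = (0.46, -0.38, -0.05), lambda* = (1.84)


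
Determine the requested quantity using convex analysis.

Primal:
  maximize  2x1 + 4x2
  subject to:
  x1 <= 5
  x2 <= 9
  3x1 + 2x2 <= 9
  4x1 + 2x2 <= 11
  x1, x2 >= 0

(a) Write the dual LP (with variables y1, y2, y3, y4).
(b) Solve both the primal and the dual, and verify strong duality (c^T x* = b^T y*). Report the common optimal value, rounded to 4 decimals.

The standard primal-dual pair for 'max c^T x s.t. A x <= b, x >= 0' is:
  Dual:  min b^T y  s.t.  A^T y >= c,  y >= 0.

So the dual LP is:
  minimize  5y1 + 9y2 + 9y3 + 11y4
  subject to:
    y1 + 3y3 + 4y4 >= 2
    y2 + 2y3 + 2y4 >= 4
    y1, y2, y3, y4 >= 0

Solving the primal: x* = (0, 4.5).
  primal value c^T x* = 18.
Solving the dual: y* = (0, 0, 2, 0).
  dual value b^T y* = 18.
Strong duality: c^T x* = b^T y*. Confirmed.

18
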